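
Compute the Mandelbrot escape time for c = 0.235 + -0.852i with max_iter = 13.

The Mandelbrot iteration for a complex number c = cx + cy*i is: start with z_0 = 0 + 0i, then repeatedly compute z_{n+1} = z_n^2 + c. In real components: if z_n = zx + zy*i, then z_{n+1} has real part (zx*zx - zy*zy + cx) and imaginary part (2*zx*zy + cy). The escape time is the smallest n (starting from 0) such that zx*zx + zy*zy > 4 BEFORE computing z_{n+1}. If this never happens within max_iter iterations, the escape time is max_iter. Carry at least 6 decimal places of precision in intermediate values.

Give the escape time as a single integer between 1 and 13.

Answer: 4

Derivation:
z_0 = 0 + 0i, c = 0.2350 + -0.8520i
Iter 1: z = 0.2350 + -0.8520i, |z|^2 = 0.7811
Iter 2: z = -0.4357 + -1.2524i, |z|^2 = 1.7584
Iter 3: z = -1.1438 + 0.2393i, |z|^2 = 1.3655
Iter 4: z = 1.4860 + -1.3995i, |z|^2 = 4.1667
Escaped at iteration 4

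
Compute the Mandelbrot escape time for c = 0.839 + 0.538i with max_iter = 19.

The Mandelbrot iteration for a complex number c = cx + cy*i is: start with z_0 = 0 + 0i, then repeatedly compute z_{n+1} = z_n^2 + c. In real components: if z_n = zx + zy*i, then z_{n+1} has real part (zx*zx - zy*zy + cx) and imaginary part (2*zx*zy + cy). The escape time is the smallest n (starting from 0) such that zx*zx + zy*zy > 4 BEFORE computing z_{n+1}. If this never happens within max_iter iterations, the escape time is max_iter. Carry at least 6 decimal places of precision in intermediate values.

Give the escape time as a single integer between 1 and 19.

z_0 = 0 + 0i, c = 0.8390 + 0.5380i
Iter 1: z = 0.8390 + 0.5380i, |z|^2 = 0.9934
Iter 2: z = 1.2535 + 1.4408i, |z|^2 = 3.6470
Iter 3: z = 0.3344 + 4.1499i, |z|^2 = 17.3337
Escaped at iteration 3

Answer: 3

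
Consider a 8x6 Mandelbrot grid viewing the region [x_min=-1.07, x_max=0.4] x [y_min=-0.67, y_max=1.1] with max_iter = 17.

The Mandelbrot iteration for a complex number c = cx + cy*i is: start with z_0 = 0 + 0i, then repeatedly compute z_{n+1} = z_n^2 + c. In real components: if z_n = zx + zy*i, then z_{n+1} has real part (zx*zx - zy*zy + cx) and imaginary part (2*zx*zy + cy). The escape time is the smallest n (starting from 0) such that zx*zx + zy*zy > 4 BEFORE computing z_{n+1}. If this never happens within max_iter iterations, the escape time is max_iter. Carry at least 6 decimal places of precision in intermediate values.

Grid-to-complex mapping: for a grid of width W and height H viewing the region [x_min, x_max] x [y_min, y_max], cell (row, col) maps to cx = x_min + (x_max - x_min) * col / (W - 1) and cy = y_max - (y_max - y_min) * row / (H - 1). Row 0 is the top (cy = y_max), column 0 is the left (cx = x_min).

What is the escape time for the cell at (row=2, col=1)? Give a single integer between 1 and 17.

z_0 = 0 + 0i, c = -0.8600 + 0.3920i
Iter 1: z = -0.8600 + 0.3920i, |z|^2 = 0.8933
Iter 2: z = -0.2741 + -0.2822i, |z|^2 = 0.1548
Iter 3: z = -0.8645 + 0.5467i, |z|^2 = 1.0463
Iter 4: z = -0.4114 + -0.5533i, |z|^2 = 0.4754
Iter 5: z = -0.9969 + 0.8473i, |z|^2 = 1.7117
Iter 6: z = -0.5842 + -1.2973i, |z|^2 = 2.0242
Iter 7: z = -2.2017 + 1.9077i, |z|^2 = 8.4868
Escaped at iteration 7

Answer: 7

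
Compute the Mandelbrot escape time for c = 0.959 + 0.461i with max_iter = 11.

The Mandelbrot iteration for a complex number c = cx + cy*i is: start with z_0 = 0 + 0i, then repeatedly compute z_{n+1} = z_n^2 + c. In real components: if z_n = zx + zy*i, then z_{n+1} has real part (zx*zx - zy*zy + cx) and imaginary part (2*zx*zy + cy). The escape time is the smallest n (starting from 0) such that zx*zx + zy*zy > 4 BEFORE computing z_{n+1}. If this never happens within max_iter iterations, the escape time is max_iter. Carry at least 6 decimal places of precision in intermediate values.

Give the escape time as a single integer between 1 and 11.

Answer: 2

Derivation:
z_0 = 0 + 0i, c = 0.9590 + 0.4610i
Iter 1: z = 0.9590 + 0.4610i, |z|^2 = 1.1322
Iter 2: z = 1.6662 + 1.3452i, |z|^2 = 4.5856
Escaped at iteration 2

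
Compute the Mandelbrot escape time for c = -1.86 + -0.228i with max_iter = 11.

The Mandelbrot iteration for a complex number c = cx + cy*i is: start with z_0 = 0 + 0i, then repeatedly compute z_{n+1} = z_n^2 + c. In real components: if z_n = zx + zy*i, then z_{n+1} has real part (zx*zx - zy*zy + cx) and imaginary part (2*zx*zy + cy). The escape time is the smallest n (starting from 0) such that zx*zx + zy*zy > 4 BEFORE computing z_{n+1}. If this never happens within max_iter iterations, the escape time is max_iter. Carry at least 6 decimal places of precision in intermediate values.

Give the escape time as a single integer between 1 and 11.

Answer: 4

Derivation:
z_0 = 0 + 0i, c = -1.8600 + -0.2280i
Iter 1: z = -1.8600 + -0.2280i, |z|^2 = 3.5116
Iter 2: z = 1.5476 + 0.6202i, |z|^2 = 2.7797
Iter 3: z = 0.1505 + 1.6915i, |z|^2 = 2.8840
Iter 4: z = -4.6986 + 0.2812i, |z|^2 = 22.1564
Escaped at iteration 4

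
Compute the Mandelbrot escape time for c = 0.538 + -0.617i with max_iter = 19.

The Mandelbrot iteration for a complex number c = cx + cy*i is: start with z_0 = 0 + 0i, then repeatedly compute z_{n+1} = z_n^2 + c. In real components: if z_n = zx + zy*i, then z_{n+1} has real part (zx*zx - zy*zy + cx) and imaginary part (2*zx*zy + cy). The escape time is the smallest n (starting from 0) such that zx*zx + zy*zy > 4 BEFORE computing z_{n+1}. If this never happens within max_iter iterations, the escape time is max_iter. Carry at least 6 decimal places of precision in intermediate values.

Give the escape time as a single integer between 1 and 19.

Answer: 4

Derivation:
z_0 = 0 + 0i, c = 0.5380 + -0.6170i
Iter 1: z = 0.5380 + -0.6170i, |z|^2 = 0.6701
Iter 2: z = 0.4468 + -1.2809i, |z|^2 = 1.8403
Iter 3: z = -0.9031 + -1.7615i, |z|^2 = 3.9184
Iter 4: z = -1.7493 + 2.5646i, |z|^2 = 9.6370
Escaped at iteration 4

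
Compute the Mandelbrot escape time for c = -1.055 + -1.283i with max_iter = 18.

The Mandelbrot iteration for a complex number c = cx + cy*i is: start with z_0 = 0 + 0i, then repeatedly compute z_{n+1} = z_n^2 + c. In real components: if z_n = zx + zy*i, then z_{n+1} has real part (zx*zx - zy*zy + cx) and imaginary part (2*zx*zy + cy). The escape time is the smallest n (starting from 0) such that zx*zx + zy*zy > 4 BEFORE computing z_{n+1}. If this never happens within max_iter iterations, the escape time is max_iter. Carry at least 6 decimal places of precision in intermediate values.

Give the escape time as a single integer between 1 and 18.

z_0 = 0 + 0i, c = -1.0550 + -1.2830i
Iter 1: z = -1.0550 + -1.2830i, |z|^2 = 2.7591
Iter 2: z = -1.5881 + 1.4241i, |z|^2 = 4.5501
Escaped at iteration 2

Answer: 2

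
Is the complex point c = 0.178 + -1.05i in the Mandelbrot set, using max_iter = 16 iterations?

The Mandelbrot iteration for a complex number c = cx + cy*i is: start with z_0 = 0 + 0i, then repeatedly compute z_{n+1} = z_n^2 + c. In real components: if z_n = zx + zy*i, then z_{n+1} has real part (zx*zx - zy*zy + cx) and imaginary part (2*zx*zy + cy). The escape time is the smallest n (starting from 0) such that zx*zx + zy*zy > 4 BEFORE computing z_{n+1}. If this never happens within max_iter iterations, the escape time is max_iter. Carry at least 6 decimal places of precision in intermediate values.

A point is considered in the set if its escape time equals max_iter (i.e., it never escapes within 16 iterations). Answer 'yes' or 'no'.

Answer: no

Derivation:
z_0 = 0 + 0i, c = 0.1780 + -1.0500i
Iter 1: z = 0.1780 + -1.0500i, |z|^2 = 1.1342
Iter 2: z = -0.8928 + -1.4238i, |z|^2 = 2.8243
Iter 3: z = -1.0521 + 1.4924i, |z|^2 = 3.3341
Iter 4: z = -0.9423 + -4.1902i, |z|^2 = 18.4460
Escaped at iteration 4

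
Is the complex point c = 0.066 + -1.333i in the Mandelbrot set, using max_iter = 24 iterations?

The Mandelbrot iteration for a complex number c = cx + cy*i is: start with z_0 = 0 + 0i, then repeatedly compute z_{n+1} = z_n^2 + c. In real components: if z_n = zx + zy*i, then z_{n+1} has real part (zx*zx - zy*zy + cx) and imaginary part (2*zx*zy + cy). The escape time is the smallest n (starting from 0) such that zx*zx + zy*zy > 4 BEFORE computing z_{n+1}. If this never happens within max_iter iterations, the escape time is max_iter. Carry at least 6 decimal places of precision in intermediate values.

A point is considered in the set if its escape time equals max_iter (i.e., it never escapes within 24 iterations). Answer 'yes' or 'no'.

Answer: no

Derivation:
z_0 = 0 + 0i, c = 0.0660 + -1.3330i
Iter 1: z = 0.0660 + -1.3330i, |z|^2 = 1.7812
Iter 2: z = -1.7065 + -1.5090i, |z|^2 = 5.1892
Escaped at iteration 2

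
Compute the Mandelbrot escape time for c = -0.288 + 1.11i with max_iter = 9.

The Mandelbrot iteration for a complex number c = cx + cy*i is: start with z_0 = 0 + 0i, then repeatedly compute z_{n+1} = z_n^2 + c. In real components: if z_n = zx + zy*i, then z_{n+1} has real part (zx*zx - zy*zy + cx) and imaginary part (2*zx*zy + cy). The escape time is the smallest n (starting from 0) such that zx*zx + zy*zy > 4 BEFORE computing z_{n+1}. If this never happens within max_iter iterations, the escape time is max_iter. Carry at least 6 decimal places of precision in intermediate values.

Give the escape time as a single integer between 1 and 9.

Answer: 4

Derivation:
z_0 = 0 + 0i, c = -0.2880 + 1.1100i
Iter 1: z = -0.2880 + 1.1100i, |z|^2 = 1.3150
Iter 2: z = -1.4372 + 0.4706i, |z|^2 = 2.2869
Iter 3: z = 1.5559 + -0.2428i, |z|^2 = 2.4798
Iter 4: z = 2.0739 + 0.3546i, |z|^2 = 4.4269
Escaped at iteration 4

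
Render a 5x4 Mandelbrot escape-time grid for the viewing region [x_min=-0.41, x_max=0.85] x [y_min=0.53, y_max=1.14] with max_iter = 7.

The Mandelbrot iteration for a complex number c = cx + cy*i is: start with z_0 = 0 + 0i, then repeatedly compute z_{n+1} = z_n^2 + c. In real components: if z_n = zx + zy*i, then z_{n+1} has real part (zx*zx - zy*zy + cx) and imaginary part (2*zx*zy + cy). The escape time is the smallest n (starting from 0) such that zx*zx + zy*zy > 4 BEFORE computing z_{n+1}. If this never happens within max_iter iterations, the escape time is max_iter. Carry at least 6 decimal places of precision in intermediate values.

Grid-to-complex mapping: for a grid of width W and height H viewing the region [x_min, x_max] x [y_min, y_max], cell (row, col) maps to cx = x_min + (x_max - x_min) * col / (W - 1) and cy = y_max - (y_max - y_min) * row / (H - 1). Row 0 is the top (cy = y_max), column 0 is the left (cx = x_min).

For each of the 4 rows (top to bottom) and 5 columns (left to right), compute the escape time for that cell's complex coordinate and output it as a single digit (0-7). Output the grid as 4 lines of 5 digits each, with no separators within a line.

Answer: 45322
57432
77632
77743

Derivation:
(row=0, col=0): c = -0.4100 + 1.1400i → escape time 4
(row=0, col=1): c = -0.0950 + 1.1400i → escape time 5
(row=0, col=2): c = 0.2200 + 1.1400i → escape time 3
(row=0, col=3): c = 0.5350 + 1.1400i → escape time 2
(row=0, col=4): c = 0.8500 + 1.1400i → escape time 2
(row=1, col=0): c = -0.4100 + 0.9367i → escape time 5
(row=1, col=1): c = -0.0950 + 0.9367i → escape time 7
(row=1, col=2): c = 0.2200 + 0.9367i → escape time 4
(row=1, col=3): c = 0.5350 + 0.9367i → escape time 3
(row=1, col=4): c = 0.8500 + 0.9367i → escape time 2
(row=2, col=0): c = -0.4100 + 0.7333i → escape time 7
(row=2, col=1): c = -0.0950 + 0.7333i → escape time 7
(row=2, col=2): c = 0.2200 + 0.7333i → escape time 6
(row=2, col=3): c = 0.5350 + 0.7333i → escape time 3
(row=2, col=4): c = 0.8500 + 0.7333i → escape time 2
(row=3, col=0): c = -0.4100 + 0.5300i → escape time 7
(row=3, col=1): c = -0.0950 + 0.5300i → escape time 7
(row=3, col=2): c = 0.2200 + 0.5300i → escape time 7
(row=3, col=3): c = 0.5350 + 0.5300i → escape time 4
(row=3, col=4): c = 0.8500 + 0.5300i → escape time 3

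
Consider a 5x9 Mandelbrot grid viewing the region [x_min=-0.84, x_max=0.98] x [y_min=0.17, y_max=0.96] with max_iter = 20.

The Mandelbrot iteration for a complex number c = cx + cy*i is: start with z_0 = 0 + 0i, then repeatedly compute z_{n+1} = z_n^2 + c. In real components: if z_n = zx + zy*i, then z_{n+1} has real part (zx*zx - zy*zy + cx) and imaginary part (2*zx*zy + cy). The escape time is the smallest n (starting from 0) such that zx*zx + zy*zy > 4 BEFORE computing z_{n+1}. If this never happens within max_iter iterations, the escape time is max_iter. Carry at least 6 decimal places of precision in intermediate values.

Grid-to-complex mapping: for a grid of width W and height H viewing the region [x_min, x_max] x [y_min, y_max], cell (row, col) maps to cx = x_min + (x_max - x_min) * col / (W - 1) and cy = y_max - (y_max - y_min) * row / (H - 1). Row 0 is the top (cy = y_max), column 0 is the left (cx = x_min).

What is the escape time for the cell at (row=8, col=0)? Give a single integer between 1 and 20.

z_0 = 0 + 0i, c = -0.8400 + 0.1700i
Iter 1: z = -0.8400 + 0.1700i, |z|^2 = 0.7345
Iter 2: z = -0.1633 + -0.1156i, |z|^2 = 0.0400
Iter 3: z = -0.8267 + 0.2078i, |z|^2 = 0.7266
Iter 4: z = -0.1997 + -0.1735i, |z|^2 = 0.0700
Iter 5: z = -0.8302 + 0.2393i, |z|^2 = 0.7465
Iter 6: z = -0.2080 + -0.2274i, |z|^2 = 0.0950
Iter 7: z = -0.8484 + 0.2646i, |z|^2 = 0.7898
Iter 8: z = -0.1902 + -0.2790i, |z|^2 = 0.1140
Iter 9: z = -0.8816 + 0.2761i, |z|^2 = 0.8535
Iter 10: z = -0.1389 + -0.3169i, |z|^2 = 0.1197
Iter 11: z = -0.9211 + 0.2581i, |z|^2 = 0.9150
Iter 12: z = -0.0582 + -0.3054i, |z|^2 = 0.0966
Iter 13: z = -0.9299 + 0.2055i, |z|^2 = 0.9069
Iter 14: z = -0.0176 + -0.2122i, |z|^2 = 0.0453
Iter 15: z = -0.8847 + 0.1775i, |z|^2 = 0.8142
Iter 16: z = -0.0887 + -0.1440i, |z|^2 = 0.0286
Iter 17: z = -0.8529 + 0.1956i, |z|^2 = 0.7656
Iter 18: z = -0.1509 + -0.1636i, |z|^2 = 0.0495
Iter 19: z = -0.8440 + 0.2194i, |z|^2 = 0.7604

Answer: 20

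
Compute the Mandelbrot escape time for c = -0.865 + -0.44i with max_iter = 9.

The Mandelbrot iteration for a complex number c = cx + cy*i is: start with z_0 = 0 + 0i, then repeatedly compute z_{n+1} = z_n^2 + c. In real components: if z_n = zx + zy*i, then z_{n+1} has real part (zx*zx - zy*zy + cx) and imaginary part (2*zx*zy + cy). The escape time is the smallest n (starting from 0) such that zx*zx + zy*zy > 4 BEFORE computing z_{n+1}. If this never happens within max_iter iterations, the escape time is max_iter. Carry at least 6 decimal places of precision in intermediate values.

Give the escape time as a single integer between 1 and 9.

z_0 = 0 + 0i, c = -0.8650 + -0.4400i
Iter 1: z = -0.8650 + -0.4400i, |z|^2 = 0.9418
Iter 2: z = -0.3104 + 0.3212i, |z|^2 = 0.1995
Iter 3: z = -0.8718 + -0.6394i, |z|^2 = 1.1689
Iter 4: z = -0.5137 + 0.6749i, |z|^2 = 0.7194
Iter 5: z = -1.0566 + -1.1334i, |z|^2 = 2.4009
Iter 6: z = -1.0333 + 1.9550i, |z|^2 = 4.8896
Escaped at iteration 6

Answer: 6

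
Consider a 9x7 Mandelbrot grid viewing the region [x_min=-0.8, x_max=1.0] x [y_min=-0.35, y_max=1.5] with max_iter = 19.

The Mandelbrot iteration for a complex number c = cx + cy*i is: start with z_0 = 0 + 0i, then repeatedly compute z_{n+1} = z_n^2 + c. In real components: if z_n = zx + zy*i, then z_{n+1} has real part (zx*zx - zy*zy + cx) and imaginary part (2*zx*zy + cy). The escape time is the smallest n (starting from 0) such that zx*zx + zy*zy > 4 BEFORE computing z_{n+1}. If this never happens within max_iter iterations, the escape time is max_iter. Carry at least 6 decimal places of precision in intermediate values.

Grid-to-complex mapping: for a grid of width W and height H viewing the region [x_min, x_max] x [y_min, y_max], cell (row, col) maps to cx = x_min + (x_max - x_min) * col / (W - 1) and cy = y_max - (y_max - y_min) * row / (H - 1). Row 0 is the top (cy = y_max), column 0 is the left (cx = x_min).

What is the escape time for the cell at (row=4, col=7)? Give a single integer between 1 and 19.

Answer: 3

Derivation:
z_0 = 0 + 0i, c = 0.7750 + 0.2667i
Iter 1: z = 0.7750 + 0.2667i, |z|^2 = 0.6717
Iter 2: z = 1.3045 + 0.6800i, |z|^2 = 2.1642
Iter 3: z = 2.0144 + 2.0408i, |z|^2 = 8.2225
Escaped at iteration 3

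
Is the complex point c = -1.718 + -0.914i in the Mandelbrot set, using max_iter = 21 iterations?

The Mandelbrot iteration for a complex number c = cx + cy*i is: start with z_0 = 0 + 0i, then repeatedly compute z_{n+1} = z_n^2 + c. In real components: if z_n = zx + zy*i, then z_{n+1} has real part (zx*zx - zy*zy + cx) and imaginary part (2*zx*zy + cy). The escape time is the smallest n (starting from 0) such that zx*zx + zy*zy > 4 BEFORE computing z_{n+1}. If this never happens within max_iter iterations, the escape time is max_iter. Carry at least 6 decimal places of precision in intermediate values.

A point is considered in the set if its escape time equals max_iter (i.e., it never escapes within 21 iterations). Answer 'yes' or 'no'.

z_0 = 0 + 0i, c = -1.7180 + -0.9140i
Iter 1: z = -1.7180 + -0.9140i, |z|^2 = 3.7869
Iter 2: z = 0.3981 + 2.2265i, |z|^2 = 5.1158
Escaped at iteration 2

Answer: no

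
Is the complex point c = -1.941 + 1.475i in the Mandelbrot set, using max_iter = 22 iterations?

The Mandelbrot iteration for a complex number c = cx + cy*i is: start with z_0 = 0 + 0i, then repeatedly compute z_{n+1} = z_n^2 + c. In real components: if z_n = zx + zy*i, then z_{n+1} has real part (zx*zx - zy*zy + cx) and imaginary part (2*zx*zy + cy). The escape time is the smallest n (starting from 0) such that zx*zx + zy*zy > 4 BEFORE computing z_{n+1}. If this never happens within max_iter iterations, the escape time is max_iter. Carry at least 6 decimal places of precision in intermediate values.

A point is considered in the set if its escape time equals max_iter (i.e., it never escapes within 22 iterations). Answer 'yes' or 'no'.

Answer: no

Derivation:
z_0 = 0 + 0i, c = -1.9410 + 1.4750i
Iter 1: z = -1.9410 + 1.4750i, |z|^2 = 5.9431
Escaped at iteration 1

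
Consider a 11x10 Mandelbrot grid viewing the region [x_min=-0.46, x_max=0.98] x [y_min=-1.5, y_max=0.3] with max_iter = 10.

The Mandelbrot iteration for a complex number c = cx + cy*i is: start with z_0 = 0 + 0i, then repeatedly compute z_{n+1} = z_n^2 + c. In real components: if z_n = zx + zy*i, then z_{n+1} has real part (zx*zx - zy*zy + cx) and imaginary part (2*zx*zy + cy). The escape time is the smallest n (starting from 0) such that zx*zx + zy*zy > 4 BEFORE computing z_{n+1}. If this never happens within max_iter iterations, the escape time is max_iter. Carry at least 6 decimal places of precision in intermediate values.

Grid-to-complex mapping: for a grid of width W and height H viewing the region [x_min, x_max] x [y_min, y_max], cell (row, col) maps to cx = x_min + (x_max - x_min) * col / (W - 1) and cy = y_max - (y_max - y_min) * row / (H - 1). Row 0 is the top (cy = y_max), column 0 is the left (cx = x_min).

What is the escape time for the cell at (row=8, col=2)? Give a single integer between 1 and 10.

z_0 = 0 + 0i, c = -0.1720 + -1.3000i
Iter 1: z = -0.1720 + -1.3000i, |z|^2 = 1.7196
Iter 2: z = -1.8324 + -0.8528i, |z|^2 = 4.0850
Escaped at iteration 2

Answer: 2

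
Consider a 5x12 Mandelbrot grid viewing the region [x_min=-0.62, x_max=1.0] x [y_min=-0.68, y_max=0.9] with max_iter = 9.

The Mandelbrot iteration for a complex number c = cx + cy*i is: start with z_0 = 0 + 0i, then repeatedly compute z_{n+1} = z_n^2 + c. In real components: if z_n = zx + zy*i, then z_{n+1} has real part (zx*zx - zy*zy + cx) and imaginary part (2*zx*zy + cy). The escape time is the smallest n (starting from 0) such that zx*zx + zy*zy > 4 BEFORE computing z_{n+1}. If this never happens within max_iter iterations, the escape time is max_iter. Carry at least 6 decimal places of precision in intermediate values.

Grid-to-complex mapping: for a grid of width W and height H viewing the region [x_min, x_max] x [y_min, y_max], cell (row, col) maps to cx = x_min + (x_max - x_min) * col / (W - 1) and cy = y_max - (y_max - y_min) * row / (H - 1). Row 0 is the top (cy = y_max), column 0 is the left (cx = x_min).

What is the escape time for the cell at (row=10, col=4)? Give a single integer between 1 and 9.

Answer: 2

Derivation:
z_0 = 0 + 0i, c = 1.0000 + -0.5364i
Iter 1: z = 1.0000 + -0.5364i, |z|^2 = 1.2877
Iter 2: z = 1.7123 + -1.6091i, |z|^2 = 5.5212
Escaped at iteration 2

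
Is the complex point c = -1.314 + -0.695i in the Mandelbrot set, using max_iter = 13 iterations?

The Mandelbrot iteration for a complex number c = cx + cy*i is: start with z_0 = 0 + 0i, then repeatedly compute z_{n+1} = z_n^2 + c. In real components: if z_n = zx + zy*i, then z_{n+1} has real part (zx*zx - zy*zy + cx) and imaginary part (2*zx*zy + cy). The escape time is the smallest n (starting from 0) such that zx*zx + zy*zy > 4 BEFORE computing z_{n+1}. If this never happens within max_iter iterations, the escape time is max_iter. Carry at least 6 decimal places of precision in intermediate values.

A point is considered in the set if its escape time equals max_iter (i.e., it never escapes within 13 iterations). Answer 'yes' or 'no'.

Answer: no

Derivation:
z_0 = 0 + 0i, c = -1.3140 + -0.6950i
Iter 1: z = -1.3140 + -0.6950i, |z|^2 = 2.2096
Iter 2: z = -0.0704 + 1.1315i, |z|^2 = 1.2852
Iter 3: z = -2.5892 + -0.8544i, |z|^2 = 7.4341
Escaped at iteration 3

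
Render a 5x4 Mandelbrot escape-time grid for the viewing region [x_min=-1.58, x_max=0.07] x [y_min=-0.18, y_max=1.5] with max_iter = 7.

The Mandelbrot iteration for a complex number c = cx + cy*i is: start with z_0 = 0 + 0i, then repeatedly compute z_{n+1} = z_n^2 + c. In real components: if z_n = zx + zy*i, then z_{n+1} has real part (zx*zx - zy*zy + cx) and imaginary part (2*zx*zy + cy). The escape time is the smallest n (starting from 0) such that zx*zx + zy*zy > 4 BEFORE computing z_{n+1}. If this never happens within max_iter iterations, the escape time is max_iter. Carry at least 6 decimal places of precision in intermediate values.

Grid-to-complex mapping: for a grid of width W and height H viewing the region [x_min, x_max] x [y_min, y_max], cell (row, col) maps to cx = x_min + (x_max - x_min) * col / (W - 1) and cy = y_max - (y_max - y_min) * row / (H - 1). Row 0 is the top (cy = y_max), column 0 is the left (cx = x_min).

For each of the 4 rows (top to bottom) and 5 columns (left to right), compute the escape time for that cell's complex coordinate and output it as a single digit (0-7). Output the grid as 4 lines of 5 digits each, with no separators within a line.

Answer: 12222
23455
47777
57777

Derivation:
(row=0, col=0): c = -1.5800 + 1.5000i → escape time 1
(row=0, col=1): c = -1.1675 + 1.5000i → escape time 2
(row=0, col=2): c = -0.7550 + 1.5000i → escape time 2
(row=0, col=3): c = -0.3425 + 1.5000i → escape time 2
(row=0, col=4): c = 0.0700 + 1.5000i → escape time 2
(row=1, col=0): c = -1.5800 + 0.9400i → escape time 2
(row=1, col=1): c = -1.1675 + 0.9400i → escape time 3
(row=1, col=2): c = -0.7550 + 0.9400i → escape time 4
(row=1, col=3): c = -0.3425 + 0.9400i → escape time 5
(row=1, col=4): c = 0.0700 + 0.9400i → escape time 5
(row=2, col=0): c = -1.5800 + 0.3800i → escape time 4
(row=2, col=1): c = -1.1675 + 0.3800i → escape time 7
(row=2, col=2): c = -0.7550 + 0.3800i → escape time 7
(row=2, col=3): c = -0.3425 + 0.3800i → escape time 7
(row=2, col=4): c = 0.0700 + 0.3800i → escape time 7
(row=3, col=0): c = -1.5800 + -0.1800i → escape time 5
(row=3, col=1): c = -1.1675 + -0.1800i → escape time 7
(row=3, col=2): c = -0.7550 + -0.1800i → escape time 7
(row=3, col=3): c = -0.3425 + -0.1800i → escape time 7
(row=3, col=4): c = 0.0700 + -0.1800i → escape time 7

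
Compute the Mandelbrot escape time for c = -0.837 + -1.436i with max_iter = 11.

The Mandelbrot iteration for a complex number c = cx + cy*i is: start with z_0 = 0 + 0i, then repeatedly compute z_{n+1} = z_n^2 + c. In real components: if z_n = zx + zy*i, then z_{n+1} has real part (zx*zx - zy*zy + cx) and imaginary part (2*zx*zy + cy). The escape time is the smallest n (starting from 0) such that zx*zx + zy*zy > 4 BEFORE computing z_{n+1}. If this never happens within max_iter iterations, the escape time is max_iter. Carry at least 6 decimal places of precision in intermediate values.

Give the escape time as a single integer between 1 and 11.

Answer: 2

Derivation:
z_0 = 0 + 0i, c = -0.8370 + -1.4360i
Iter 1: z = -0.8370 + -1.4360i, |z|^2 = 2.7627
Iter 2: z = -2.1985 + 0.9679i, |z|^2 = 5.7703
Escaped at iteration 2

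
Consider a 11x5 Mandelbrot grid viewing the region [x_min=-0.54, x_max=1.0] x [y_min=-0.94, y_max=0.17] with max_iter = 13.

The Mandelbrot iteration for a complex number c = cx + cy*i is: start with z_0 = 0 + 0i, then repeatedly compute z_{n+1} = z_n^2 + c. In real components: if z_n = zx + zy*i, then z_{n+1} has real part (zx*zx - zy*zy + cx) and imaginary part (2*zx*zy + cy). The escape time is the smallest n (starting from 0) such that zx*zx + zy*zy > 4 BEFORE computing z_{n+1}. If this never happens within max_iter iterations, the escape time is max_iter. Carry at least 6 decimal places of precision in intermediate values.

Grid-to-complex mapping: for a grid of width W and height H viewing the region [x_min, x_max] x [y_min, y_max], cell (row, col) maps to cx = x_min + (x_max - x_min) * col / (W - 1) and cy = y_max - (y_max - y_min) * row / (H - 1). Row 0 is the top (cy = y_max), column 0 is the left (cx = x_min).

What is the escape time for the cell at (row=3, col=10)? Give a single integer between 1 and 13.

z_0 = 0 + 0i, c = 1.0000 + -0.6625i
Iter 1: z = 1.0000 + -0.6625i, |z|^2 = 1.4389
Iter 2: z = 1.5611 + -1.9875i, |z|^2 = 6.3872
Escaped at iteration 2

Answer: 2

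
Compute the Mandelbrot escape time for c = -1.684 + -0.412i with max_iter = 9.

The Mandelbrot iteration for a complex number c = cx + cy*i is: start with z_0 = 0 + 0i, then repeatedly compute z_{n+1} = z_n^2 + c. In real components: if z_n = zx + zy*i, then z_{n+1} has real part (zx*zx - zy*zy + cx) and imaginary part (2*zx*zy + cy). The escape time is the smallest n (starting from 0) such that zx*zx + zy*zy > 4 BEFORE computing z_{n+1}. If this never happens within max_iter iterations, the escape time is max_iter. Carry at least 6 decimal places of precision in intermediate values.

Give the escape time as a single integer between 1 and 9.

Answer: 3

Derivation:
z_0 = 0 + 0i, c = -1.6840 + -0.4120i
Iter 1: z = -1.6840 + -0.4120i, |z|^2 = 3.0056
Iter 2: z = 0.9821 + 0.9756i, |z|^2 = 1.9164
Iter 3: z = -1.6713 + 1.5043i, |z|^2 = 5.0562
Escaped at iteration 3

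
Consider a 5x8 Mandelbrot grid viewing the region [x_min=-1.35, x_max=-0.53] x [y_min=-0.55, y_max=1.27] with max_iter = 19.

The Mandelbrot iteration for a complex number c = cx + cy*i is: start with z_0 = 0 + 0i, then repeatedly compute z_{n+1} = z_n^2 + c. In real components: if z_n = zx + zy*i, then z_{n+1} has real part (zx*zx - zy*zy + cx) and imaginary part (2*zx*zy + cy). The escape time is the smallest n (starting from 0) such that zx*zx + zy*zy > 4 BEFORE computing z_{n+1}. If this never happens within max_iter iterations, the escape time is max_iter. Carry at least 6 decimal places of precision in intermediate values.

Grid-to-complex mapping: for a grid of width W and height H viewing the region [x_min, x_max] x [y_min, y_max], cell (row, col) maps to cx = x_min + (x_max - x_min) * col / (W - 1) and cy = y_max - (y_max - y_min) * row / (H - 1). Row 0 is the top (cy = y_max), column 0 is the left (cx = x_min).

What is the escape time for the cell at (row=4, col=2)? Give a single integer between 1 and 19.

Answer: 19

Derivation:
z_0 = 0 + 0i, c = -0.9400 + 0.2300i
Iter 1: z = -0.9400 + 0.2300i, |z|^2 = 0.9365
Iter 2: z = -0.1093 + -0.2024i, |z|^2 = 0.0529
Iter 3: z = -0.9690 + 0.2742i, |z|^2 = 1.0142
Iter 4: z = -0.0762 + -0.3015i, |z|^2 = 0.0967
Iter 5: z = -1.0251 + 0.2760i, |z|^2 = 1.1270
Iter 6: z = 0.0347 + -0.3358i, |z|^2 = 0.1139
Iter 7: z = -1.0515 + 0.2067i, |z|^2 = 1.1485
Iter 8: z = 0.1230 + -0.2048i, |z|^2 = 0.0570
Iter 9: z = -0.9668 + 0.1796i, |z|^2 = 0.9670
Iter 10: z = -0.0376 + -0.1173i, |z|^2 = 0.0152
Iter 11: z = -0.9524 + 0.2388i, |z|^2 = 0.9640
Iter 12: z = -0.0900 + -0.2249i, |z|^2 = 0.0587
Iter 13: z = -0.9825 + 0.2705i, |z|^2 = 1.0384
Iter 14: z = -0.0479 + -0.3015i, |z|^2 = 0.0932
Iter 15: z = -1.0286 + 0.2589i, |z|^2 = 1.1251
Iter 16: z = 0.0510 + -0.3026i, |z|^2 = 0.0942
Iter 17: z = -1.0290 + 0.1991i, |z|^2 = 1.0985
Iter 18: z = 0.0792 + -0.1798i, |z|^2 = 0.0386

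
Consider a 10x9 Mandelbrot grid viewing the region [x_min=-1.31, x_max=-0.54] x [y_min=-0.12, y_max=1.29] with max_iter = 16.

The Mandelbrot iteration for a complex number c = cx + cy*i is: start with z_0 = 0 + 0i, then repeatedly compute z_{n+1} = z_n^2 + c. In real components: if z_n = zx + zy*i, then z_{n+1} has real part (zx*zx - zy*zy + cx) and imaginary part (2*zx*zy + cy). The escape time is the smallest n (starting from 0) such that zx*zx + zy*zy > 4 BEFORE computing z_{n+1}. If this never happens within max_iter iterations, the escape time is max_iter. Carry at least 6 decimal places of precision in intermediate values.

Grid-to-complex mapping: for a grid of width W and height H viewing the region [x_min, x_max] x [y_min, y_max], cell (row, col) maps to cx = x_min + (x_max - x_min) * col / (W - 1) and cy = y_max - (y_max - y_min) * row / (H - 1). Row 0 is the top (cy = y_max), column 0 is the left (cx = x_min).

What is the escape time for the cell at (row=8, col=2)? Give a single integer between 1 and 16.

Answer: 16

Derivation:
z_0 = 0 + 0i, c = -1.1389 + -0.1200i
Iter 1: z = -1.1389 + -0.1200i, |z|^2 = 1.3115
Iter 2: z = 0.1438 + 0.1533i, |z|^2 = 0.0442
Iter 3: z = -1.1417 + -0.0759i, |z|^2 = 1.3093
Iter 4: z = 0.1589 + 0.0533i, |z|^2 = 0.0281
Iter 5: z = -1.1165 + -0.1031i, |z|^2 = 1.2572
Iter 6: z = 0.0970 + 0.1101i, |z|^2 = 0.0215
Iter 7: z = -1.1416 + -0.0986i, |z|^2 = 1.3130
Iter 8: z = 0.1546 + 0.1052i, |z|^2 = 0.0350
Iter 9: z = -1.1260 + -0.0875i, |z|^2 = 1.2756
Iter 10: z = 0.1214 + 0.0770i, |z|^2 = 0.0207
Iter 11: z = -1.1301 + -0.1013i, |z|^2 = 1.2873
Iter 12: z = 0.1279 + 0.1090i, |z|^2 = 0.0282
Iter 13: z = -1.1344 + -0.0921i, |z|^2 = 1.2954
Iter 14: z = 0.1395 + 0.0890i, |z|^2 = 0.0274
Iter 15: z = -1.1274 + -0.0952i, |z|^2 = 1.2800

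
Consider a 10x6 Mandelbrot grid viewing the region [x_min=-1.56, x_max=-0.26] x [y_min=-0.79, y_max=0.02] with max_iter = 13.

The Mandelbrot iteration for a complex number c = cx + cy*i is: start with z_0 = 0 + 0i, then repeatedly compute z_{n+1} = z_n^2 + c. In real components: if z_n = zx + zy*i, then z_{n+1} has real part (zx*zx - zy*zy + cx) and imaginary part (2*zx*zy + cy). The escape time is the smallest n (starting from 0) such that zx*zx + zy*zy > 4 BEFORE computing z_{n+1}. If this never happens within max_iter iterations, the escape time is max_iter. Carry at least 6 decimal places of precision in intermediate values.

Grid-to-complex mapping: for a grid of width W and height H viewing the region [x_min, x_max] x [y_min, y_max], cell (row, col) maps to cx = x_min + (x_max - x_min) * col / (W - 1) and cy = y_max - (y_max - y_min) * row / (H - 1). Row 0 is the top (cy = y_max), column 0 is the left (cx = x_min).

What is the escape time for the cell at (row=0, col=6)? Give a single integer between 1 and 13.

z_0 = 0 + 0i, c = -0.6933 + 0.0200i
Iter 1: z = -0.6933 + 0.0200i, |z|^2 = 0.4811
Iter 2: z = -0.2130 + -0.0077i, |z|^2 = 0.0454
Iter 3: z = -0.6480 + 0.0233i, |z|^2 = 0.4205
Iter 4: z = -0.2740 + -0.0102i, |z|^2 = 0.0752
Iter 5: z = -0.6184 + 0.0256i, |z|^2 = 0.3831
Iter 6: z = -0.3116 + -0.0116i, |z|^2 = 0.0972
Iter 7: z = -0.5964 + 0.0273i, |z|^2 = 0.3564
Iter 8: z = -0.3384 + -0.0125i, |z|^2 = 0.1147
Iter 9: z = -0.5790 + 0.0285i, |z|^2 = 0.3360
Iter 10: z = -0.3589 + -0.0130i, |z|^2 = 0.1290
Iter 11: z = -0.5647 + 0.0293i, |z|^2 = 0.3197
Iter 12: z = -0.3753 + -0.0131i, |z|^2 = 0.1411

Answer: 13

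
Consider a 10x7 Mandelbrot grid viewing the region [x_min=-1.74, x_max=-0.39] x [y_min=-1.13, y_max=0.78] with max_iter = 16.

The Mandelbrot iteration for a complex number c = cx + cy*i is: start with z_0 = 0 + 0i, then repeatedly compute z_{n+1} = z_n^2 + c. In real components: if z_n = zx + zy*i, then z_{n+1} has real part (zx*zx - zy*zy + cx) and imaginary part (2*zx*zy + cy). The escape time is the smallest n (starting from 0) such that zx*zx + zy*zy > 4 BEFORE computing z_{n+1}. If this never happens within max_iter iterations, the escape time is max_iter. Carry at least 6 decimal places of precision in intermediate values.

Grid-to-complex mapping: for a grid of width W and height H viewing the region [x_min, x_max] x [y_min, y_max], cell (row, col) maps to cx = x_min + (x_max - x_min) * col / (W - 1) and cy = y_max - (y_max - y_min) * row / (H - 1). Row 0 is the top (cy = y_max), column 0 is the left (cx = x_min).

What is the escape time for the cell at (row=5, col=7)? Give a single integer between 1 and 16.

Answer: 4

Derivation:
z_0 = 0 + 0i, c = -0.6900 + -0.8117i
Iter 1: z = -0.6900 + -0.8117i, |z|^2 = 1.1349
Iter 2: z = -0.8727 + 0.3084i, |z|^2 = 0.8567
Iter 3: z = -0.0235 + -1.3500i, |z|^2 = 1.8231
Iter 4: z = -2.5120 + -0.7482i, |z|^2 = 6.8697
Escaped at iteration 4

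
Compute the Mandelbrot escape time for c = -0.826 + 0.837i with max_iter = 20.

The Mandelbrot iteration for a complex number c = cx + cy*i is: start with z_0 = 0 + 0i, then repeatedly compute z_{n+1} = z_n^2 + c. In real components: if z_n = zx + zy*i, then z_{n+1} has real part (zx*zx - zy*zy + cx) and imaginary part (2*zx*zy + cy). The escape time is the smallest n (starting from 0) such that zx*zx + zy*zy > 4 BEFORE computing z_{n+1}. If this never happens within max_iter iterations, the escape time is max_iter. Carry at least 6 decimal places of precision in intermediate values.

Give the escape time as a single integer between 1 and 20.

Answer: 4

Derivation:
z_0 = 0 + 0i, c = -0.8260 + 0.8370i
Iter 1: z = -0.8260 + 0.8370i, |z|^2 = 1.3828
Iter 2: z = -0.8443 + -0.5457i, |z|^2 = 1.0106
Iter 3: z = -0.4110 + 1.7585i, |z|^2 = 3.2612
Iter 4: z = -3.7494 + -0.6084i, |z|^2 = 14.4283
Escaped at iteration 4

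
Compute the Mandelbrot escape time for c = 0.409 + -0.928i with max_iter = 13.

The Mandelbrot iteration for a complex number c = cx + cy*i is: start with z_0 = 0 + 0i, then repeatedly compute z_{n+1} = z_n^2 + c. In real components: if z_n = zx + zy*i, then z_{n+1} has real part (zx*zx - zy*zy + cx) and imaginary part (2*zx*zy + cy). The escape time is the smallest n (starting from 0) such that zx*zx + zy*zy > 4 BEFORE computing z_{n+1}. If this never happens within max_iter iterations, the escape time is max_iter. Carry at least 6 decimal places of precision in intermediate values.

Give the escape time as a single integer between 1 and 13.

z_0 = 0 + 0i, c = 0.4090 + -0.9280i
Iter 1: z = 0.4090 + -0.9280i, |z|^2 = 1.0285
Iter 2: z = -0.2849 + -1.6871i, |z|^2 = 2.9275
Iter 3: z = -2.3562 + 0.0333i, |z|^2 = 5.5526
Escaped at iteration 3

Answer: 3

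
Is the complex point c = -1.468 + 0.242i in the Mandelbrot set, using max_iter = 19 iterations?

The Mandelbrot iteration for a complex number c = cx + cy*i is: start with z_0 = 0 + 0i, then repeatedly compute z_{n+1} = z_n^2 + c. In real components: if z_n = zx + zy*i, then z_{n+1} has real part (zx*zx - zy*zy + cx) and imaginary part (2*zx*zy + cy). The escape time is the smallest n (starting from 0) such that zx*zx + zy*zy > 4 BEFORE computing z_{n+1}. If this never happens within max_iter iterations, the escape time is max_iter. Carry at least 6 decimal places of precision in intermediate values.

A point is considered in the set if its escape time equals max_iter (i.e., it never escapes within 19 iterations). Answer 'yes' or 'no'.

z_0 = 0 + 0i, c = -1.4680 + 0.2420i
Iter 1: z = -1.4680 + 0.2420i, |z|^2 = 2.2136
Iter 2: z = 0.6285 + -0.4685i, |z|^2 = 0.6145
Iter 3: z = -1.2925 + -0.3469i, |z|^2 = 1.7910
Iter 4: z = 0.0823 + 1.1387i, |z|^2 = 1.3035
Iter 5: z = -2.7579 + 0.4295i, |z|^2 = 7.7905
Escaped at iteration 5

Answer: no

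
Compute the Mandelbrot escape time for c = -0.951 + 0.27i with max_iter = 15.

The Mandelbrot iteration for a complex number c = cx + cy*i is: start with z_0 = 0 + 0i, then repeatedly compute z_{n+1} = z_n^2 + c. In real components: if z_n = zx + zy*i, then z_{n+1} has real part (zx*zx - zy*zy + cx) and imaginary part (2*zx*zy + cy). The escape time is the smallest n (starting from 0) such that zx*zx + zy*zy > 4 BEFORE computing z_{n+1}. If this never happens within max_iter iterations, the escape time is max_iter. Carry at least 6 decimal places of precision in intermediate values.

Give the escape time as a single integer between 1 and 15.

Answer: 15

Derivation:
z_0 = 0 + 0i, c = -0.9510 + 0.2700i
Iter 1: z = -0.9510 + 0.2700i, |z|^2 = 0.9773
Iter 2: z = -0.1195 + -0.2435i, |z|^2 = 0.0736
Iter 3: z = -0.9960 + 0.3282i, |z|^2 = 1.0998
Iter 4: z = -0.0666 + -0.3838i, |z|^2 = 0.1517
Iter 5: z = -1.0939 + 0.3212i, |z|^2 = 1.2997
Iter 6: z = 0.1424 + -0.4326i, |z|^2 = 0.2074
Iter 7: z = -1.1179 + 0.1468i, |z|^2 = 1.2712
Iter 8: z = 0.2771 + -0.0582i, |z|^2 = 0.0802
Iter 9: z = -0.8776 + 0.2378i, |z|^2 = 0.8267
Iter 10: z = -0.2373 + -0.1473i, |z|^2 = 0.0780
Iter 11: z = -0.9164 + 0.3399i, |z|^2 = 0.9553
Iter 12: z = -0.2268 + -0.3530i, |z|^2 = 0.1760
Iter 13: z = -1.0242 + 0.4301i, |z|^2 = 1.2339
Iter 14: z = -0.0871 + -0.6110i, |z|^2 = 0.3809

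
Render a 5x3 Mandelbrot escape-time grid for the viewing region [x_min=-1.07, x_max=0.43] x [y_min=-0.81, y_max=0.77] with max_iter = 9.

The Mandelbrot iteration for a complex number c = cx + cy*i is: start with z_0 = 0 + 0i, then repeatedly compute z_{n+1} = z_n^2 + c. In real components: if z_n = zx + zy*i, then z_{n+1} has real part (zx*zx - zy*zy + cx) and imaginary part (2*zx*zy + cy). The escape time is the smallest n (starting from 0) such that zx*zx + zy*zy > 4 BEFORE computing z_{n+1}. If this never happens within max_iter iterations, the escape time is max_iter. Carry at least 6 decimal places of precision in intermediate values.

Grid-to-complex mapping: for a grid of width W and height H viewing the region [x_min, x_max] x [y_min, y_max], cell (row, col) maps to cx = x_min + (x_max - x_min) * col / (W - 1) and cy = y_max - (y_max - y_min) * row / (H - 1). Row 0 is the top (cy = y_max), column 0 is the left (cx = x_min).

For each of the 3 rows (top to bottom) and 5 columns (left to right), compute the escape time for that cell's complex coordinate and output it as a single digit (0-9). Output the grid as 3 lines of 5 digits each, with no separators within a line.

(row=0, col=0): c = -1.0700 + 0.7700i → escape time 3
(row=0, col=1): c = -0.6950 + 0.7700i → escape time 4
(row=0, col=2): c = -0.3200 + 0.7700i → escape time 8
(row=0, col=3): c = 0.0550 + 0.7700i → escape time 8
(row=0, col=4): c = 0.4300 + 0.7700i → escape time 4
(row=1, col=0): c = -1.0700 + -0.0200i → escape time 9
(row=1, col=1): c = -0.6950 + -0.0200i → escape time 9
(row=1, col=2): c = -0.3200 + -0.0200i → escape time 9
(row=1, col=3): c = 0.0550 + -0.0200i → escape time 9
(row=1, col=4): c = 0.4300 + -0.0200i → escape time 6
(row=2, col=0): c = -1.0700 + -0.8100i → escape time 3
(row=2, col=1): c = -0.6950 + -0.8100i → escape time 4
(row=2, col=2): c = -0.3200 + -0.8100i → escape time 8
(row=2, col=3): c = 0.0550 + -0.8100i → escape time 7
(row=2, col=4): c = 0.4300 + -0.8100i → escape time 4

Answer: 34884
99996
34874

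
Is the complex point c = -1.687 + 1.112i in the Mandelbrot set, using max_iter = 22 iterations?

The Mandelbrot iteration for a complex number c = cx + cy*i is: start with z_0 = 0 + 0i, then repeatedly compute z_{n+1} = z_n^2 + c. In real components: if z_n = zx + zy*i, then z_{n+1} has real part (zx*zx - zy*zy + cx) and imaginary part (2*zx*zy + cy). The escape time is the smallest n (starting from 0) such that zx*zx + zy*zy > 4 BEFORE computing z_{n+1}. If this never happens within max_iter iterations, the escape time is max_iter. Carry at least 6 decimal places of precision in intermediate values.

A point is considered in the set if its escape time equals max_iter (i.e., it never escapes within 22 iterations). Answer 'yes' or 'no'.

z_0 = 0 + 0i, c = -1.6870 + 1.1120i
Iter 1: z = -1.6870 + 1.1120i, |z|^2 = 4.0825
Escaped at iteration 1

Answer: no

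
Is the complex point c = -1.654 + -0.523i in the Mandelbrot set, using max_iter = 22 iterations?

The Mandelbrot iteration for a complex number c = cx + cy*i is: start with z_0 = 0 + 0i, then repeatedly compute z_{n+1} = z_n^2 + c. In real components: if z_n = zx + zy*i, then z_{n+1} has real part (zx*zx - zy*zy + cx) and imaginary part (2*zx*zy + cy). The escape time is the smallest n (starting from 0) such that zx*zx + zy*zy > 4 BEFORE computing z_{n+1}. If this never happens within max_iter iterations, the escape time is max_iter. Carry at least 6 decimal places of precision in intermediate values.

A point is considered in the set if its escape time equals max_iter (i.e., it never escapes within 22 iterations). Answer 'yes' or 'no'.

Answer: no

Derivation:
z_0 = 0 + 0i, c = -1.6540 + -0.5230i
Iter 1: z = -1.6540 + -0.5230i, |z|^2 = 3.0092
Iter 2: z = 0.8082 + 1.2071i, |z|^2 = 2.1102
Iter 3: z = -2.4579 + 1.4281i, |z|^2 = 8.0807
Escaped at iteration 3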